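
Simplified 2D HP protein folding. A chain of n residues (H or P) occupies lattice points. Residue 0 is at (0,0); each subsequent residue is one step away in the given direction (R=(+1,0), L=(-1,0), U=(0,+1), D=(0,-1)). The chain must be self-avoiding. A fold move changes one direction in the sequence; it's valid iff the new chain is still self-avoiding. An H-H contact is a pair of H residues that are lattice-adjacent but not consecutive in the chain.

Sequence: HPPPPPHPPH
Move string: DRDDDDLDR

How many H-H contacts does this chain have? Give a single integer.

Positions: [(0, 0), (0, -1), (1, -1), (1, -2), (1, -3), (1, -4), (1, -5), (0, -5), (0, -6), (1, -6)]
H-H contact: residue 6 @(1,-5) - residue 9 @(1, -6)

Answer: 1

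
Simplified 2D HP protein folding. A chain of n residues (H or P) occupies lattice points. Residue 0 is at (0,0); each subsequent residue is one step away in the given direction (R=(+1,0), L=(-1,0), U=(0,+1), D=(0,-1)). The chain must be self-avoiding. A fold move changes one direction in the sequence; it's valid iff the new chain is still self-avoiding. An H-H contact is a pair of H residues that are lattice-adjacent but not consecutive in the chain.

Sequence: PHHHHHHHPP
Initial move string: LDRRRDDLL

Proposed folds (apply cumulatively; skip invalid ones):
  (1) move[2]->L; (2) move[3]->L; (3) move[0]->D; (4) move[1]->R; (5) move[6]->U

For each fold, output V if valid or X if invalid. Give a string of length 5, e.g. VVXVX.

Initial: LDRRRDDLL -> [(0, 0), (-1, 0), (-1, -1), (0, -1), (1, -1), (2, -1), (2, -2), (2, -3), (1, -3), (0, -3)]
Fold 1: move[2]->L => LDLRRDDLL INVALID (collision), skipped
Fold 2: move[3]->L => LDRLRDDLL INVALID (collision), skipped
Fold 3: move[0]->D => DDRRRDDLL VALID
Fold 4: move[1]->R => DRRRRDDLL VALID
Fold 5: move[6]->U => DRRRRDULL INVALID (collision), skipped

Answer: XXVVX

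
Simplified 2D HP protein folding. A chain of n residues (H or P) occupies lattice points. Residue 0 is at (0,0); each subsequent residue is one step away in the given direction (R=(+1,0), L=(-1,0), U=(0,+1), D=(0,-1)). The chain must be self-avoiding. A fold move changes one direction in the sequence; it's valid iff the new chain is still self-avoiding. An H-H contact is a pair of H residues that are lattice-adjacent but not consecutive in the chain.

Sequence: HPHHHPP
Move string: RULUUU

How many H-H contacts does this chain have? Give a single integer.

Answer: 1

Derivation:
Positions: [(0, 0), (1, 0), (1, 1), (0, 1), (0, 2), (0, 3), (0, 4)]
H-H contact: residue 0 @(0,0) - residue 3 @(0, 1)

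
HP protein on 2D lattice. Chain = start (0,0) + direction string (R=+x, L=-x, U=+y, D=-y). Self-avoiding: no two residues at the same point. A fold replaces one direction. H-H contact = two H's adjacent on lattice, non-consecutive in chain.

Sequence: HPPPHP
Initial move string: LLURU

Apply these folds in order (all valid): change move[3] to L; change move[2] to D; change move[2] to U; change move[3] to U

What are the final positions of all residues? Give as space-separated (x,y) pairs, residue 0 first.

Answer: (0,0) (-1,0) (-2,0) (-2,1) (-2,2) (-2,3)

Derivation:
Initial moves: LLURU
Fold: move[3]->L => LLULU (positions: [(0, 0), (-1, 0), (-2, 0), (-2, 1), (-3, 1), (-3, 2)])
Fold: move[2]->D => LLDLU (positions: [(0, 0), (-1, 0), (-2, 0), (-2, -1), (-3, -1), (-3, 0)])
Fold: move[2]->U => LLULU (positions: [(0, 0), (-1, 0), (-2, 0), (-2, 1), (-3, 1), (-3, 2)])
Fold: move[3]->U => LLUUU (positions: [(0, 0), (-1, 0), (-2, 0), (-2, 1), (-2, 2), (-2, 3)])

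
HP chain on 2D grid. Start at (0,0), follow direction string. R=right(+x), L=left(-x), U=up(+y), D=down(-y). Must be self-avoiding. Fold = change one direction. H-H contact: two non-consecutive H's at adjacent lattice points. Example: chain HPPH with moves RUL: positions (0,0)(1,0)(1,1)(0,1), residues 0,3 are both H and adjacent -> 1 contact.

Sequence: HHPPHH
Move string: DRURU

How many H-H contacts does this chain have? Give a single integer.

Positions: [(0, 0), (0, -1), (1, -1), (1, 0), (2, 0), (2, 1)]
No H-H contacts found.

Answer: 0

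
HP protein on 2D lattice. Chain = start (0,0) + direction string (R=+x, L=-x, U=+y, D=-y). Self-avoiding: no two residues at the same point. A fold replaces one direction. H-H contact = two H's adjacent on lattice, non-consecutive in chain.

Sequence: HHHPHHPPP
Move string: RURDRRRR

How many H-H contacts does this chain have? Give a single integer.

Positions: [(0, 0), (1, 0), (1, 1), (2, 1), (2, 0), (3, 0), (4, 0), (5, 0), (6, 0)]
H-H contact: residue 1 @(1,0) - residue 4 @(2, 0)

Answer: 1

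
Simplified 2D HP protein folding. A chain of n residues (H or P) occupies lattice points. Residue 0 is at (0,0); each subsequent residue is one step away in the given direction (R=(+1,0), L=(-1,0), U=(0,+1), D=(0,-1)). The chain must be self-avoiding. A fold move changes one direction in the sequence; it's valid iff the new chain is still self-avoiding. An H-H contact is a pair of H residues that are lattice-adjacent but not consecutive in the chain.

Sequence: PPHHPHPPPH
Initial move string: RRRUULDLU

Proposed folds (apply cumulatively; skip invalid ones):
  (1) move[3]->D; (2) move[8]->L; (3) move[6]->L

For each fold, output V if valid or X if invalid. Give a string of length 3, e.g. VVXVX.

Initial: RRRUULDLU -> [(0, 0), (1, 0), (2, 0), (3, 0), (3, 1), (3, 2), (2, 2), (2, 1), (1, 1), (1, 2)]
Fold 1: move[3]->D => RRRDULDLU INVALID (collision), skipped
Fold 2: move[8]->L => RRRUULDLL VALID
Fold 3: move[6]->L => RRRUULLLL VALID

Answer: XVV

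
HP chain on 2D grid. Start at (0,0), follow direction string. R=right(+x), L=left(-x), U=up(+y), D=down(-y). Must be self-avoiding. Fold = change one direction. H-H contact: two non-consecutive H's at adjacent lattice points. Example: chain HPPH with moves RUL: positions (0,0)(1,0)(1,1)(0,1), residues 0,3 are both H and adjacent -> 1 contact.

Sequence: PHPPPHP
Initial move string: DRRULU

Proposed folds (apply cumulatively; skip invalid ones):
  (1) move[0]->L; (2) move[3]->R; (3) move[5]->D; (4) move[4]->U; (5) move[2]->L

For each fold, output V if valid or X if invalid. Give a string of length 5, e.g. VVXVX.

Initial: DRRULU -> [(0, 0), (0, -1), (1, -1), (2, -1), (2, 0), (1, 0), (1, 1)]
Fold 1: move[0]->L => LRRULU INVALID (collision), skipped
Fold 2: move[3]->R => DRRRLU INVALID (collision), skipped
Fold 3: move[5]->D => DRRULD INVALID (collision), skipped
Fold 4: move[4]->U => DRRUUU VALID
Fold 5: move[2]->L => DRLUUU INVALID (collision), skipped

Answer: XXXVX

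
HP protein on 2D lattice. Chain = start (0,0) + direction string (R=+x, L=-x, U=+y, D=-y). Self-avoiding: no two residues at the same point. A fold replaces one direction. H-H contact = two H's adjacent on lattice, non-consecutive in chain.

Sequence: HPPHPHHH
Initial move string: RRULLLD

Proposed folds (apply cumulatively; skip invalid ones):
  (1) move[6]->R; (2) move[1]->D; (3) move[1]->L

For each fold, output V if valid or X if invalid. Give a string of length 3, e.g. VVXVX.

Initial: RRULLLD -> [(0, 0), (1, 0), (2, 0), (2, 1), (1, 1), (0, 1), (-1, 1), (-1, 0)]
Fold 1: move[6]->R => RRULLLR INVALID (collision), skipped
Fold 2: move[1]->D => RDULLLD INVALID (collision), skipped
Fold 3: move[1]->L => RLULLLD INVALID (collision), skipped

Answer: XXX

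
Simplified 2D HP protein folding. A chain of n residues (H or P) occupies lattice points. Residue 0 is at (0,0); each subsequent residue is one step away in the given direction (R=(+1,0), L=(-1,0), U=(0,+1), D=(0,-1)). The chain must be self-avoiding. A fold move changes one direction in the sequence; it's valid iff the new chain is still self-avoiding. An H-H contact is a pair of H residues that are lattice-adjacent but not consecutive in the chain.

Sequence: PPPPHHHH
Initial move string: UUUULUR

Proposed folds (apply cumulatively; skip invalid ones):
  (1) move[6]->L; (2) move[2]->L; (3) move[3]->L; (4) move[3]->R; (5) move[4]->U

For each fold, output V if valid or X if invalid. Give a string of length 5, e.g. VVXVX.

Answer: VVVXV

Derivation:
Initial: UUUULUR -> [(0, 0), (0, 1), (0, 2), (0, 3), (0, 4), (-1, 4), (-1, 5), (0, 5)]
Fold 1: move[6]->L => UUUULUL VALID
Fold 2: move[2]->L => UULULUL VALID
Fold 3: move[3]->L => UULLLUL VALID
Fold 4: move[3]->R => UULRLUL INVALID (collision), skipped
Fold 5: move[4]->U => UULLUUL VALID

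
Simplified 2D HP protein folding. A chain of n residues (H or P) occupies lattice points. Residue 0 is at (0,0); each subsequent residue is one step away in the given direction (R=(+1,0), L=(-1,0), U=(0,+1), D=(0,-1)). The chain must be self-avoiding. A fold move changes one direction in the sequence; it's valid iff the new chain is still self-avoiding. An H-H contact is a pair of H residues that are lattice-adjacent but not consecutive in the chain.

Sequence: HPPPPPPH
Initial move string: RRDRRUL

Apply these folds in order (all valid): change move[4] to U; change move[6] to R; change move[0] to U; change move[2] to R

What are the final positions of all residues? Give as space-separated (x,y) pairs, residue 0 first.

Initial moves: RRDRRUL
Fold: move[4]->U => RRDRUUL (positions: [(0, 0), (1, 0), (2, 0), (2, -1), (3, -1), (3, 0), (3, 1), (2, 1)])
Fold: move[6]->R => RRDRUUR (positions: [(0, 0), (1, 0), (2, 0), (2, -1), (3, -1), (3, 0), (3, 1), (4, 1)])
Fold: move[0]->U => URDRUUR (positions: [(0, 0), (0, 1), (1, 1), (1, 0), (2, 0), (2, 1), (2, 2), (3, 2)])
Fold: move[2]->R => URRRUUR (positions: [(0, 0), (0, 1), (1, 1), (2, 1), (3, 1), (3, 2), (3, 3), (4, 3)])

Answer: (0,0) (0,1) (1,1) (2,1) (3,1) (3,2) (3,3) (4,3)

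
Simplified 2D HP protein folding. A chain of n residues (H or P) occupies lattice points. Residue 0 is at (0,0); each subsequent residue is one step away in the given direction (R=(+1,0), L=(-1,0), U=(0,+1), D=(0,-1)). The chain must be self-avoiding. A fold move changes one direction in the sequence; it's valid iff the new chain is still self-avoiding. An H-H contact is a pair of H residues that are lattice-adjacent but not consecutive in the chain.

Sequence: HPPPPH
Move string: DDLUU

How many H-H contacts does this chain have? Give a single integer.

Answer: 1

Derivation:
Positions: [(0, 0), (0, -1), (0, -2), (-1, -2), (-1, -1), (-1, 0)]
H-H contact: residue 0 @(0,0) - residue 5 @(-1, 0)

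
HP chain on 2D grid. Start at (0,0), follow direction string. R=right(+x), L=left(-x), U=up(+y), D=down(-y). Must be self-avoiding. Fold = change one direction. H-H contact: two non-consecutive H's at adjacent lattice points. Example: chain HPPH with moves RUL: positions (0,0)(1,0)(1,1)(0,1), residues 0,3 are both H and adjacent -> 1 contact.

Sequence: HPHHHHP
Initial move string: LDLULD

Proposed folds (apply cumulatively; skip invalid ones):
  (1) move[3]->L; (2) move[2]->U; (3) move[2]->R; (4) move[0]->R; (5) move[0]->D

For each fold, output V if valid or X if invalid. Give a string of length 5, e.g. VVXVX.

Answer: VXXVV

Derivation:
Initial: LDLULD -> [(0, 0), (-1, 0), (-1, -1), (-2, -1), (-2, 0), (-3, 0), (-3, -1)]
Fold 1: move[3]->L => LDLLLD VALID
Fold 2: move[2]->U => LDULLD INVALID (collision), skipped
Fold 3: move[2]->R => LDRLLD INVALID (collision), skipped
Fold 4: move[0]->R => RDLLLD VALID
Fold 5: move[0]->D => DDLLLD VALID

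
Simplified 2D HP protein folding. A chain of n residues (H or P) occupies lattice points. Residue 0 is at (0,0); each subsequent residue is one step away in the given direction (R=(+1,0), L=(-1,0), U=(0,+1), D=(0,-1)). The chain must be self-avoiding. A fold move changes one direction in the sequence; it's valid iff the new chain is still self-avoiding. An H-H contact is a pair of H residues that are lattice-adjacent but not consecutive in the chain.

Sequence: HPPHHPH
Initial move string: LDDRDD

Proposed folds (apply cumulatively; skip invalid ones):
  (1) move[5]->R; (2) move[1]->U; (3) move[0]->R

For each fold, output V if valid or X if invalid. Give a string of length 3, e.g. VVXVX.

Initial: LDDRDD -> [(0, 0), (-1, 0), (-1, -1), (-1, -2), (0, -2), (0, -3), (0, -4)]
Fold 1: move[5]->R => LDDRDR VALID
Fold 2: move[1]->U => LUDRDR INVALID (collision), skipped
Fold 3: move[0]->R => RDDRDR VALID

Answer: VXV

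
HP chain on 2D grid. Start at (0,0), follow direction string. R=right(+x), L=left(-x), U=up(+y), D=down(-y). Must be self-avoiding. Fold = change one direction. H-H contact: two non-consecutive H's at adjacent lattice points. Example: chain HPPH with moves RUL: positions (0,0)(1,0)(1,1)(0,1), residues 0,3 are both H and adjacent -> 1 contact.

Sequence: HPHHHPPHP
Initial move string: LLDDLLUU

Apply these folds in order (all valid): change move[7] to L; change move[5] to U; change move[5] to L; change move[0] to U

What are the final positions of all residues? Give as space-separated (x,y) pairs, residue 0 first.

Initial moves: LLDDLLUU
Fold: move[7]->L => LLDDLLUL (positions: [(0, 0), (-1, 0), (-2, 0), (-2, -1), (-2, -2), (-3, -2), (-4, -2), (-4, -1), (-5, -1)])
Fold: move[5]->U => LLDDLUUL (positions: [(0, 0), (-1, 0), (-2, 0), (-2, -1), (-2, -2), (-3, -2), (-3, -1), (-3, 0), (-4, 0)])
Fold: move[5]->L => LLDDLLUL (positions: [(0, 0), (-1, 0), (-2, 0), (-2, -1), (-2, -2), (-3, -2), (-4, -2), (-4, -1), (-5, -1)])
Fold: move[0]->U => ULDDLLUL (positions: [(0, 0), (0, 1), (-1, 1), (-1, 0), (-1, -1), (-2, -1), (-3, -1), (-3, 0), (-4, 0)])

Answer: (0,0) (0,1) (-1,1) (-1,0) (-1,-1) (-2,-1) (-3,-1) (-3,0) (-4,0)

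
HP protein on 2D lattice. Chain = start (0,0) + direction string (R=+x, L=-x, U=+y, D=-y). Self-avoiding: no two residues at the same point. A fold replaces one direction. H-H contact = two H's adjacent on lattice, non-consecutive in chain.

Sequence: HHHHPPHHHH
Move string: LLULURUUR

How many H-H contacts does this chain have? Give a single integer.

Positions: [(0, 0), (-1, 0), (-2, 0), (-2, 1), (-3, 1), (-3, 2), (-2, 2), (-2, 3), (-2, 4), (-1, 4)]
H-H contact: residue 3 @(-2,1) - residue 6 @(-2, 2)

Answer: 1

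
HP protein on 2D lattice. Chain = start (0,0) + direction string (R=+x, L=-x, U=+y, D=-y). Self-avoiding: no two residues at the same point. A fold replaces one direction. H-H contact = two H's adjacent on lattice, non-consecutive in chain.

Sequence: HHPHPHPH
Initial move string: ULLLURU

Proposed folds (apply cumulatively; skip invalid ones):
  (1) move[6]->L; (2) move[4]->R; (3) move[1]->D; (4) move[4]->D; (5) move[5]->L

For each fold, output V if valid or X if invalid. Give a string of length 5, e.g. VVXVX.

Answer: XXXXV

Derivation:
Initial: ULLLURU -> [(0, 0), (0, 1), (-1, 1), (-2, 1), (-3, 1), (-3, 2), (-2, 2), (-2, 3)]
Fold 1: move[6]->L => ULLLURL INVALID (collision), skipped
Fold 2: move[4]->R => ULLLRRU INVALID (collision), skipped
Fold 3: move[1]->D => UDLLURU INVALID (collision), skipped
Fold 4: move[4]->D => ULLLDRU INVALID (collision), skipped
Fold 5: move[5]->L => ULLLULU VALID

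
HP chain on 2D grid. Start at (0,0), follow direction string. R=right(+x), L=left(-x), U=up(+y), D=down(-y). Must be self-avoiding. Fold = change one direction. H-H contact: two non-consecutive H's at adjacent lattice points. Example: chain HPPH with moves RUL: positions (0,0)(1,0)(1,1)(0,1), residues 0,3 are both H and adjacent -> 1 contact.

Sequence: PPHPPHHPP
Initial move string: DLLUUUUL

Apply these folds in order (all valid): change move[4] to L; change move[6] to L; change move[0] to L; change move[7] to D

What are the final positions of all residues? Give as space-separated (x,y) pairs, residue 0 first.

Initial moves: DLLUUUUL
Fold: move[4]->L => DLLULUUL (positions: [(0, 0), (0, -1), (-1, -1), (-2, -1), (-2, 0), (-3, 0), (-3, 1), (-3, 2), (-4, 2)])
Fold: move[6]->L => DLLULULL (positions: [(0, 0), (0, -1), (-1, -1), (-2, -1), (-2, 0), (-3, 0), (-3, 1), (-4, 1), (-5, 1)])
Fold: move[0]->L => LLLULULL (positions: [(0, 0), (-1, 0), (-2, 0), (-3, 0), (-3, 1), (-4, 1), (-4, 2), (-5, 2), (-6, 2)])
Fold: move[7]->D => LLLULULD (positions: [(0, 0), (-1, 0), (-2, 0), (-3, 0), (-3, 1), (-4, 1), (-4, 2), (-5, 2), (-5, 1)])

Answer: (0,0) (-1,0) (-2,0) (-3,0) (-3,1) (-4,1) (-4,2) (-5,2) (-5,1)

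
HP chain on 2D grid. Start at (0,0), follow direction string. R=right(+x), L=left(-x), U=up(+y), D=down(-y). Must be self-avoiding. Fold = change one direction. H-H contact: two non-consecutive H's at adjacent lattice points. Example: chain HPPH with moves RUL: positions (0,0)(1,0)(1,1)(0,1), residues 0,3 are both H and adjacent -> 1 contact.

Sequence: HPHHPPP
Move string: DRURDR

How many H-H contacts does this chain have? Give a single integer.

Answer: 1

Derivation:
Positions: [(0, 0), (0, -1), (1, -1), (1, 0), (2, 0), (2, -1), (3, -1)]
H-H contact: residue 0 @(0,0) - residue 3 @(1, 0)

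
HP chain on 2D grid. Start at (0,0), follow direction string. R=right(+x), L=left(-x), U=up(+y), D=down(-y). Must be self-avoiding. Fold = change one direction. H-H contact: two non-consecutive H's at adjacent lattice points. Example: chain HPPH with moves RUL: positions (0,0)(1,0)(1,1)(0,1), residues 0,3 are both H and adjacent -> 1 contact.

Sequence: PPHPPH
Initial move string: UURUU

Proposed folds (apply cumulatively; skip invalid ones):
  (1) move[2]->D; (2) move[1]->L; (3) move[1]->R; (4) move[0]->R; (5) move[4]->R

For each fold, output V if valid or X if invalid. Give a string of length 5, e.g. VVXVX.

Initial: UURUU -> [(0, 0), (0, 1), (0, 2), (1, 2), (1, 3), (1, 4)]
Fold 1: move[2]->D => UUDUU INVALID (collision), skipped
Fold 2: move[1]->L => ULRUU INVALID (collision), skipped
Fold 3: move[1]->R => URRUU VALID
Fold 4: move[0]->R => RRRUU VALID
Fold 5: move[4]->R => RRRUR VALID

Answer: XXVVV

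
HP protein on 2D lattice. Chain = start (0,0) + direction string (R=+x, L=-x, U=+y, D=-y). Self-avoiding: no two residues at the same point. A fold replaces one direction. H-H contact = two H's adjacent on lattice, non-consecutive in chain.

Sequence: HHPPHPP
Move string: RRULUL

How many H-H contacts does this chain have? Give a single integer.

Answer: 1

Derivation:
Positions: [(0, 0), (1, 0), (2, 0), (2, 1), (1, 1), (1, 2), (0, 2)]
H-H contact: residue 1 @(1,0) - residue 4 @(1, 1)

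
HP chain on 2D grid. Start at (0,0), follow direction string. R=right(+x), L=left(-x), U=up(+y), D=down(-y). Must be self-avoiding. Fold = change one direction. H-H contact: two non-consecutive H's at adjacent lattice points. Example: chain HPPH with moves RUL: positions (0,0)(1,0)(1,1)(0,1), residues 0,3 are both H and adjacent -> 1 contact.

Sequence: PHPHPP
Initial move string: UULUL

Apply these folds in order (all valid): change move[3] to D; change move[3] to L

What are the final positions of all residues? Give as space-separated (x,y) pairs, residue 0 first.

Answer: (0,0) (0,1) (0,2) (-1,2) (-2,2) (-3,2)

Derivation:
Initial moves: UULUL
Fold: move[3]->D => UULDL (positions: [(0, 0), (0, 1), (0, 2), (-1, 2), (-1, 1), (-2, 1)])
Fold: move[3]->L => UULLL (positions: [(0, 0), (0, 1), (0, 2), (-1, 2), (-2, 2), (-3, 2)])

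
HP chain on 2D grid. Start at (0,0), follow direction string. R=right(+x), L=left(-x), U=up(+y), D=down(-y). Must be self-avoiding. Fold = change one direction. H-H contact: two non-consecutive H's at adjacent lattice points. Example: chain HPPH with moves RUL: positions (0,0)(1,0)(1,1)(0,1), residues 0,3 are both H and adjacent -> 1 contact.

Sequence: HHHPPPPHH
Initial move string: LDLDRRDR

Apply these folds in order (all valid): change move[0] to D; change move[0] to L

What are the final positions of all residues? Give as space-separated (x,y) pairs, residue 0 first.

Answer: (0,0) (-1,0) (-1,-1) (-2,-1) (-2,-2) (-1,-2) (0,-2) (0,-3) (1,-3)

Derivation:
Initial moves: LDLDRRDR
Fold: move[0]->D => DDLDRRDR (positions: [(0, 0), (0, -1), (0, -2), (-1, -2), (-1, -3), (0, -3), (1, -3), (1, -4), (2, -4)])
Fold: move[0]->L => LDLDRRDR (positions: [(0, 0), (-1, 0), (-1, -1), (-2, -1), (-2, -2), (-1, -2), (0, -2), (0, -3), (1, -3)])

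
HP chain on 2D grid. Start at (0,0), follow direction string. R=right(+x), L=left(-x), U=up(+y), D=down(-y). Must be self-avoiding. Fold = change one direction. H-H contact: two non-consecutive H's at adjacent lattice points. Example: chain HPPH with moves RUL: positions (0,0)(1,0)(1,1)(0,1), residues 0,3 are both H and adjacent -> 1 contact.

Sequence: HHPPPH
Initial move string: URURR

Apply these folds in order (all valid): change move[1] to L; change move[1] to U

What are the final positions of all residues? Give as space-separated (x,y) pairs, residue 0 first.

Answer: (0,0) (0,1) (0,2) (0,3) (1,3) (2,3)

Derivation:
Initial moves: URURR
Fold: move[1]->L => ULURR (positions: [(0, 0), (0, 1), (-1, 1), (-1, 2), (0, 2), (1, 2)])
Fold: move[1]->U => UUURR (positions: [(0, 0), (0, 1), (0, 2), (0, 3), (1, 3), (2, 3)])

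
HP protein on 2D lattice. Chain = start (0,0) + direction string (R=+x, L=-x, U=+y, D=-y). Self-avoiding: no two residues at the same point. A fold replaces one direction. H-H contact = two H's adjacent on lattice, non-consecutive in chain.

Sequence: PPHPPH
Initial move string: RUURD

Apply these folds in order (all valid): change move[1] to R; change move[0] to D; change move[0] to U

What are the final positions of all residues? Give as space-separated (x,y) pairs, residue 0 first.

Initial moves: RUURD
Fold: move[1]->R => RRURD (positions: [(0, 0), (1, 0), (2, 0), (2, 1), (3, 1), (3, 0)])
Fold: move[0]->D => DRURD (positions: [(0, 0), (0, -1), (1, -1), (1, 0), (2, 0), (2, -1)])
Fold: move[0]->U => URURD (positions: [(0, 0), (0, 1), (1, 1), (1, 2), (2, 2), (2, 1)])

Answer: (0,0) (0,1) (1,1) (1,2) (2,2) (2,1)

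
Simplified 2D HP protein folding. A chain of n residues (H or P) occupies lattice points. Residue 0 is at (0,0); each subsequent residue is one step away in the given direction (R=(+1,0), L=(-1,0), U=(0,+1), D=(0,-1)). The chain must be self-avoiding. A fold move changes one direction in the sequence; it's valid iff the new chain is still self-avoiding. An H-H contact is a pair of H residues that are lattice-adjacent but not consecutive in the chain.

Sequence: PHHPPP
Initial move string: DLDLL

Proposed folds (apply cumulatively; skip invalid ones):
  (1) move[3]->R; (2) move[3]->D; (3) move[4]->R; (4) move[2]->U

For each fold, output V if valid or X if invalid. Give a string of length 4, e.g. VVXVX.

Initial: DLDLL -> [(0, 0), (0, -1), (-1, -1), (-1, -2), (-2, -2), (-3, -2)]
Fold 1: move[3]->R => DLDRL INVALID (collision), skipped
Fold 2: move[3]->D => DLDDL VALID
Fold 3: move[4]->R => DLDDR VALID
Fold 4: move[2]->U => DLUDR INVALID (collision), skipped

Answer: XVVX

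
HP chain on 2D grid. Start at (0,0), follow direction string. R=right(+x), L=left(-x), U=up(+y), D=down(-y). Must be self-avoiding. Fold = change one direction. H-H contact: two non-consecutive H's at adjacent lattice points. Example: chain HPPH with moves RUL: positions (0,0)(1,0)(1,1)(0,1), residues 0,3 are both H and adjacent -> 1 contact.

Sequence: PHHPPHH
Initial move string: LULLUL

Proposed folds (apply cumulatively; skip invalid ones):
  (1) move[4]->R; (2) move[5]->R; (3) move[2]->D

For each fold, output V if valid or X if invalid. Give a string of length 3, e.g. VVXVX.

Answer: XVX

Derivation:
Initial: LULLUL -> [(0, 0), (-1, 0), (-1, 1), (-2, 1), (-3, 1), (-3, 2), (-4, 2)]
Fold 1: move[4]->R => LULLRL INVALID (collision), skipped
Fold 2: move[5]->R => LULLUR VALID
Fold 3: move[2]->D => LUDLUR INVALID (collision), skipped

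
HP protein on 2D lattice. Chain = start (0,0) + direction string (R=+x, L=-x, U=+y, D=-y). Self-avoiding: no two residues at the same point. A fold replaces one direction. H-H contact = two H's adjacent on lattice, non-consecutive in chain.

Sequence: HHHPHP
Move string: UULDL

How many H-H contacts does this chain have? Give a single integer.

Answer: 1

Derivation:
Positions: [(0, 0), (0, 1), (0, 2), (-1, 2), (-1, 1), (-2, 1)]
H-H contact: residue 1 @(0,1) - residue 4 @(-1, 1)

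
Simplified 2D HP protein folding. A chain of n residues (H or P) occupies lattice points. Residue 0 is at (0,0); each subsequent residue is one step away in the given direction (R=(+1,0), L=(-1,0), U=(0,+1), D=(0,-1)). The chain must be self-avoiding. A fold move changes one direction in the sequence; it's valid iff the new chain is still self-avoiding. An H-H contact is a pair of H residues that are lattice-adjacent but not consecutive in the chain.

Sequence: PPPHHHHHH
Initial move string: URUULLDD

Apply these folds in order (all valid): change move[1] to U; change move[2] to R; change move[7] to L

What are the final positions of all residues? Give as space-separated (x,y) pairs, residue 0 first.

Answer: (0,0) (0,1) (0,2) (1,2) (1,3) (0,3) (-1,3) (-1,2) (-2,2)

Derivation:
Initial moves: URUULLDD
Fold: move[1]->U => UUUULLDD (positions: [(0, 0), (0, 1), (0, 2), (0, 3), (0, 4), (-1, 4), (-2, 4), (-2, 3), (-2, 2)])
Fold: move[2]->R => UURULLDD (positions: [(0, 0), (0, 1), (0, 2), (1, 2), (1, 3), (0, 3), (-1, 3), (-1, 2), (-1, 1)])
Fold: move[7]->L => UURULLDL (positions: [(0, 0), (0, 1), (0, 2), (1, 2), (1, 3), (0, 3), (-1, 3), (-1, 2), (-2, 2)])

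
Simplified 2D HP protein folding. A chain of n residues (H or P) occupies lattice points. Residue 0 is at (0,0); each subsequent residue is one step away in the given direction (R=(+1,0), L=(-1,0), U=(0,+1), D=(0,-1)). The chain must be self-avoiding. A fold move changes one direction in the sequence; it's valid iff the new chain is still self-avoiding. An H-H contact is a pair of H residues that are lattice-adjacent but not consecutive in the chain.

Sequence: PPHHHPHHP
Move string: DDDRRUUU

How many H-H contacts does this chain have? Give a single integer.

Answer: 0

Derivation:
Positions: [(0, 0), (0, -1), (0, -2), (0, -3), (1, -3), (2, -3), (2, -2), (2, -1), (2, 0)]
No H-H contacts found.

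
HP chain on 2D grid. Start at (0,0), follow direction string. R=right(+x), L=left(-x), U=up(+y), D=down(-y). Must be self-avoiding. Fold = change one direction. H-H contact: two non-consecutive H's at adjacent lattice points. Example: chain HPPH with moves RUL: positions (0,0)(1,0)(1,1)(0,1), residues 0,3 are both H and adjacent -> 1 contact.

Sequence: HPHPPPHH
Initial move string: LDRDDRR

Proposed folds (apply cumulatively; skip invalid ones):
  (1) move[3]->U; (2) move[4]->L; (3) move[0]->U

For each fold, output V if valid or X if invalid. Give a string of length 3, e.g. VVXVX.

Answer: XXX

Derivation:
Initial: LDRDDRR -> [(0, 0), (-1, 0), (-1, -1), (0, -1), (0, -2), (0, -3), (1, -3), (2, -3)]
Fold 1: move[3]->U => LDRUDRR INVALID (collision), skipped
Fold 2: move[4]->L => LDRDLRR INVALID (collision), skipped
Fold 3: move[0]->U => UDRDDRR INVALID (collision), skipped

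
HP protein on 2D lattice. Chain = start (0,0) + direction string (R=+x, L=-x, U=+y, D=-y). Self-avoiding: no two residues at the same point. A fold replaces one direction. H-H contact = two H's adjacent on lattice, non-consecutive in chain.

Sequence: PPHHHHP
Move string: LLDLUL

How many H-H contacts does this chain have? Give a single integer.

Answer: 1

Derivation:
Positions: [(0, 0), (-1, 0), (-2, 0), (-2, -1), (-3, -1), (-3, 0), (-4, 0)]
H-H contact: residue 2 @(-2,0) - residue 5 @(-3, 0)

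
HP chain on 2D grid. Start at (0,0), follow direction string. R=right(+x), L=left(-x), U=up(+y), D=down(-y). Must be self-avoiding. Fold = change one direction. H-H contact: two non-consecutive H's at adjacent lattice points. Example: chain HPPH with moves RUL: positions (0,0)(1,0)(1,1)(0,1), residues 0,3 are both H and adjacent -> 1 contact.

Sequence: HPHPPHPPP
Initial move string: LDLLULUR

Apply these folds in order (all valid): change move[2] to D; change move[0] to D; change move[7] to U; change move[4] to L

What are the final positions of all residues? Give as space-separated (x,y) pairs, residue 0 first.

Answer: (0,0) (0,-1) (0,-2) (0,-3) (-1,-3) (-2,-3) (-3,-3) (-3,-2) (-3,-1)

Derivation:
Initial moves: LDLLULUR
Fold: move[2]->D => LDDLULUR (positions: [(0, 0), (-1, 0), (-1, -1), (-1, -2), (-2, -2), (-2, -1), (-3, -1), (-3, 0), (-2, 0)])
Fold: move[0]->D => DDDLULUR (positions: [(0, 0), (0, -1), (0, -2), (0, -3), (-1, -3), (-1, -2), (-2, -2), (-2, -1), (-1, -1)])
Fold: move[7]->U => DDDLULUU (positions: [(0, 0), (0, -1), (0, -2), (0, -3), (-1, -3), (-1, -2), (-2, -2), (-2, -1), (-2, 0)])
Fold: move[4]->L => DDDLLLUU (positions: [(0, 0), (0, -1), (0, -2), (0, -3), (-1, -3), (-2, -3), (-3, -3), (-3, -2), (-3, -1)])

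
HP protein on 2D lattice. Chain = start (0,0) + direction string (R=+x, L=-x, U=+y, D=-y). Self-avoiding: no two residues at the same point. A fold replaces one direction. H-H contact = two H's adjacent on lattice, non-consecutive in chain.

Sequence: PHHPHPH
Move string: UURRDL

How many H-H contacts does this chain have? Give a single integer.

Positions: [(0, 0), (0, 1), (0, 2), (1, 2), (2, 2), (2, 1), (1, 1)]
H-H contact: residue 1 @(0,1) - residue 6 @(1, 1)

Answer: 1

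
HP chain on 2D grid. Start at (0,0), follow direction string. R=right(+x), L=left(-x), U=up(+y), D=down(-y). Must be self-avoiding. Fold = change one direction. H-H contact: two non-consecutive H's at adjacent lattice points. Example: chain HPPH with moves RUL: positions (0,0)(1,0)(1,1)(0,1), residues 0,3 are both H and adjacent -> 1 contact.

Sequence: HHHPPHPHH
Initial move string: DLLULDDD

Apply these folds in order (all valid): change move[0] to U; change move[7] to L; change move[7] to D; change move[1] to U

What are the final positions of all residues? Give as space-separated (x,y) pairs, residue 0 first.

Answer: (0,0) (0,1) (0,2) (-1,2) (-1,3) (-2,3) (-2,2) (-2,1) (-2,0)

Derivation:
Initial moves: DLLULDDD
Fold: move[0]->U => ULLULDDD (positions: [(0, 0), (0, 1), (-1, 1), (-2, 1), (-2, 2), (-3, 2), (-3, 1), (-3, 0), (-3, -1)])
Fold: move[7]->L => ULLULDDL (positions: [(0, 0), (0, 1), (-1, 1), (-2, 1), (-2, 2), (-3, 2), (-3, 1), (-3, 0), (-4, 0)])
Fold: move[7]->D => ULLULDDD (positions: [(0, 0), (0, 1), (-1, 1), (-2, 1), (-2, 2), (-3, 2), (-3, 1), (-3, 0), (-3, -1)])
Fold: move[1]->U => UULULDDD (positions: [(0, 0), (0, 1), (0, 2), (-1, 2), (-1, 3), (-2, 3), (-2, 2), (-2, 1), (-2, 0)])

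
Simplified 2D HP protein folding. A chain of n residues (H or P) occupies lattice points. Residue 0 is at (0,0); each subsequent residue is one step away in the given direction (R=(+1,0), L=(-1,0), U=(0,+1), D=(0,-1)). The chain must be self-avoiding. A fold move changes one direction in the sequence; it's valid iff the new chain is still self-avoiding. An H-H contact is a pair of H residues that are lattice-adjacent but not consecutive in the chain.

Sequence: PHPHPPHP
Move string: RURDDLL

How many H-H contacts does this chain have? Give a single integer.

Answer: 1

Derivation:
Positions: [(0, 0), (1, 0), (1, 1), (2, 1), (2, 0), (2, -1), (1, -1), (0, -1)]
H-H contact: residue 1 @(1,0) - residue 6 @(1, -1)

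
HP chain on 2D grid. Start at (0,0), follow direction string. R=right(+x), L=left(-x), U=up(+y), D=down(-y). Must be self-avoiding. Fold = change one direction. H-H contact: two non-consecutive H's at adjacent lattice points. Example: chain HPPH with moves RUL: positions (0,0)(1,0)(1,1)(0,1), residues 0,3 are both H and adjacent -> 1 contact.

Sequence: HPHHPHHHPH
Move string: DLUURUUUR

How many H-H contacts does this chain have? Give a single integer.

Positions: [(0, 0), (0, -1), (-1, -1), (-1, 0), (-1, 1), (0, 1), (0, 2), (0, 3), (0, 4), (1, 4)]
H-H contact: residue 0 @(0,0) - residue 3 @(-1, 0)
H-H contact: residue 0 @(0,0) - residue 5 @(0, 1)

Answer: 2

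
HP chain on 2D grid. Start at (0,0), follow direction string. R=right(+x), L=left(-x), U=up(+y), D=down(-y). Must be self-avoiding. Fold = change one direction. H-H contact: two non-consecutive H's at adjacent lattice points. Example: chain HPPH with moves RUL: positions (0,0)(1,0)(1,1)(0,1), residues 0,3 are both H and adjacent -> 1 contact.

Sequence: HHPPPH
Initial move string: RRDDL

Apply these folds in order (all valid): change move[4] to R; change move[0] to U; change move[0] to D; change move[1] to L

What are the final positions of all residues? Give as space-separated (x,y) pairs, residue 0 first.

Initial moves: RRDDL
Fold: move[4]->R => RRDDR (positions: [(0, 0), (1, 0), (2, 0), (2, -1), (2, -2), (3, -2)])
Fold: move[0]->U => URDDR (positions: [(0, 0), (0, 1), (1, 1), (1, 0), (1, -1), (2, -1)])
Fold: move[0]->D => DRDDR (positions: [(0, 0), (0, -1), (1, -1), (1, -2), (1, -3), (2, -3)])
Fold: move[1]->L => DLDDR (positions: [(0, 0), (0, -1), (-1, -1), (-1, -2), (-1, -3), (0, -3)])

Answer: (0,0) (0,-1) (-1,-1) (-1,-2) (-1,-3) (0,-3)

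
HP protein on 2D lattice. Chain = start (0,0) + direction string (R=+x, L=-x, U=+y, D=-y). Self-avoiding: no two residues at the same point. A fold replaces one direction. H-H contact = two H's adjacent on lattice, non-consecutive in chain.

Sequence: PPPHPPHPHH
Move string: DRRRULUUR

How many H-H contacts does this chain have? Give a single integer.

Answer: 1

Derivation:
Positions: [(0, 0), (0, -1), (1, -1), (2, -1), (3, -1), (3, 0), (2, 0), (2, 1), (2, 2), (3, 2)]
H-H contact: residue 3 @(2,-1) - residue 6 @(2, 0)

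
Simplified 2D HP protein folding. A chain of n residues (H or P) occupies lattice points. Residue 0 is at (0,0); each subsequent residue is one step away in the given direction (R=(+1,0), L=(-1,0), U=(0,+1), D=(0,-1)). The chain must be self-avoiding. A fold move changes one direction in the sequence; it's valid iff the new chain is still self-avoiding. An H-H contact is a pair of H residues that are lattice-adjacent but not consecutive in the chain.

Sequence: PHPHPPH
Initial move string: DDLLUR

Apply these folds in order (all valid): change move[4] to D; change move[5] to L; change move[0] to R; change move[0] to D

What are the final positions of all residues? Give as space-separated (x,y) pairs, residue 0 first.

Initial moves: DDLLUR
Fold: move[4]->D => DDLLDR (positions: [(0, 0), (0, -1), (0, -2), (-1, -2), (-2, -2), (-2, -3), (-1, -3)])
Fold: move[5]->L => DDLLDL (positions: [(0, 0), (0, -1), (0, -2), (-1, -2), (-2, -2), (-2, -3), (-3, -3)])
Fold: move[0]->R => RDLLDL (positions: [(0, 0), (1, 0), (1, -1), (0, -1), (-1, -1), (-1, -2), (-2, -2)])
Fold: move[0]->D => DDLLDL (positions: [(0, 0), (0, -1), (0, -2), (-1, -2), (-2, -2), (-2, -3), (-3, -3)])

Answer: (0,0) (0,-1) (0,-2) (-1,-2) (-2,-2) (-2,-3) (-3,-3)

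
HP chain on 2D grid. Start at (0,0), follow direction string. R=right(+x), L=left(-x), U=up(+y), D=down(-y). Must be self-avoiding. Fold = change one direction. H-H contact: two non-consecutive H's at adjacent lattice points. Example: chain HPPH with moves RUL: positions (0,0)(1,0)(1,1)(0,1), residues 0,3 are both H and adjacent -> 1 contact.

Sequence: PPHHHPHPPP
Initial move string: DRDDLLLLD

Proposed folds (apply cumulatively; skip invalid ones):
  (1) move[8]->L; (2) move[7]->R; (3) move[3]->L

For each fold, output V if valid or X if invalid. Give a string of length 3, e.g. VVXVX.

Initial: DRDDLLLLD -> [(0, 0), (0, -1), (1, -1), (1, -2), (1, -3), (0, -3), (-1, -3), (-2, -3), (-3, -3), (-3, -4)]
Fold 1: move[8]->L => DRDDLLLLL VALID
Fold 2: move[7]->R => DRDDLLLRL INVALID (collision), skipped
Fold 3: move[3]->L => DRDLLLLLL VALID

Answer: VXV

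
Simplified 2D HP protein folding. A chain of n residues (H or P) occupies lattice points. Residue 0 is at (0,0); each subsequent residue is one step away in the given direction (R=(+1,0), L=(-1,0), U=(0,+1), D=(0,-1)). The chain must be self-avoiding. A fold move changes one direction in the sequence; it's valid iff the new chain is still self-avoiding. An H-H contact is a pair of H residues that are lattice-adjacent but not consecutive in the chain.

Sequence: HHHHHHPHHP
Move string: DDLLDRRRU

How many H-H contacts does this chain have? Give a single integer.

Positions: [(0, 0), (0, -1), (0, -2), (-1, -2), (-2, -2), (-2, -3), (-1, -3), (0, -3), (1, -3), (1, -2)]
H-H contact: residue 2 @(0,-2) - residue 7 @(0, -3)

Answer: 1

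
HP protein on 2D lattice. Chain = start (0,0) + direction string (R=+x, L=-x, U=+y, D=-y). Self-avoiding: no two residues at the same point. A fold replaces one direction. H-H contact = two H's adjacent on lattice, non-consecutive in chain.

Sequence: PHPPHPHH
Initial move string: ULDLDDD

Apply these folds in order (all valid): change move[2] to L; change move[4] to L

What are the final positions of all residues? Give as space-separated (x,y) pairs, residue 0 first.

Initial moves: ULDLDDD
Fold: move[2]->L => ULLLDDD (positions: [(0, 0), (0, 1), (-1, 1), (-2, 1), (-3, 1), (-3, 0), (-3, -1), (-3, -2)])
Fold: move[4]->L => ULLLLDD (positions: [(0, 0), (0, 1), (-1, 1), (-2, 1), (-3, 1), (-4, 1), (-4, 0), (-4, -1)])

Answer: (0,0) (0,1) (-1,1) (-2,1) (-3,1) (-4,1) (-4,0) (-4,-1)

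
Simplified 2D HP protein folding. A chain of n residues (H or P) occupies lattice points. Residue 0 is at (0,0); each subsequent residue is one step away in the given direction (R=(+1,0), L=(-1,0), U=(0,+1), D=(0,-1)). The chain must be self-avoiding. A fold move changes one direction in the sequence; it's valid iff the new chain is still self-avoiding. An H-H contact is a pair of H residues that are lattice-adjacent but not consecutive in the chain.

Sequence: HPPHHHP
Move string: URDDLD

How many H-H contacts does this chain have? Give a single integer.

Positions: [(0, 0), (0, 1), (1, 1), (1, 0), (1, -1), (0, -1), (0, -2)]
H-H contact: residue 0 @(0,0) - residue 3 @(1, 0)
H-H contact: residue 0 @(0,0) - residue 5 @(0, -1)

Answer: 2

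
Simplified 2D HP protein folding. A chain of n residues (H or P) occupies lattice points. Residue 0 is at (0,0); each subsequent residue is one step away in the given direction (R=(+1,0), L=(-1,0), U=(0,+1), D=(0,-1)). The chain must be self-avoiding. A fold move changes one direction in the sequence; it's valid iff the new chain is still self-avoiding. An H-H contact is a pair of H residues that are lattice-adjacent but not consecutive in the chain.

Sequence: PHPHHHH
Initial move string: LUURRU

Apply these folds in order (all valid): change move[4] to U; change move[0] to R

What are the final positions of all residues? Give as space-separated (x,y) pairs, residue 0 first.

Initial moves: LUURRU
Fold: move[4]->U => LUURUU (positions: [(0, 0), (-1, 0), (-1, 1), (-1, 2), (0, 2), (0, 3), (0, 4)])
Fold: move[0]->R => RUURUU (positions: [(0, 0), (1, 0), (1, 1), (1, 2), (2, 2), (2, 3), (2, 4)])

Answer: (0,0) (1,0) (1,1) (1,2) (2,2) (2,3) (2,4)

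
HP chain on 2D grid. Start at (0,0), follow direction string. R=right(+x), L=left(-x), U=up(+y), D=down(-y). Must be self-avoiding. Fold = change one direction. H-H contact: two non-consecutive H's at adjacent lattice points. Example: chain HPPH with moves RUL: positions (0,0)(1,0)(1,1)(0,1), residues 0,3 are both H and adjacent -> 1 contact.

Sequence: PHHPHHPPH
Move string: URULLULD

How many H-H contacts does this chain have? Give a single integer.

Positions: [(0, 0), (0, 1), (1, 1), (1, 2), (0, 2), (-1, 2), (-1, 3), (-2, 3), (-2, 2)]
H-H contact: residue 1 @(0,1) - residue 4 @(0, 2)
H-H contact: residue 5 @(-1,2) - residue 8 @(-2, 2)

Answer: 2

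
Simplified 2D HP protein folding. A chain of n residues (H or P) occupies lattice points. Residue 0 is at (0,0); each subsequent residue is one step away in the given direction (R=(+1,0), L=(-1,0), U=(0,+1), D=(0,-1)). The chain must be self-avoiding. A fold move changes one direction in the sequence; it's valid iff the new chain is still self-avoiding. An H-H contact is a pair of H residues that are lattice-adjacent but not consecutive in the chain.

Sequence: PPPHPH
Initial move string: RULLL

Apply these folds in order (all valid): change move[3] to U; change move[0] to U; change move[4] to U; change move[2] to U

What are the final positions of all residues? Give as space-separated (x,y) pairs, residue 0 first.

Initial moves: RULLL
Fold: move[3]->U => RULUL (positions: [(0, 0), (1, 0), (1, 1), (0, 1), (0, 2), (-1, 2)])
Fold: move[0]->U => UULUL (positions: [(0, 0), (0, 1), (0, 2), (-1, 2), (-1, 3), (-2, 3)])
Fold: move[4]->U => UULUU (positions: [(0, 0), (0, 1), (0, 2), (-1, 2), (-1, 3), (-1, 4)])
Fold: move[2]->U => UUUUU (positions: [(0, 0), (0, 1), (0, 2), (0, 3), (0, 4), (0, 5)])

Answer: (0,0) (0,1) (0,2) (0,3) (0,4) (0,5)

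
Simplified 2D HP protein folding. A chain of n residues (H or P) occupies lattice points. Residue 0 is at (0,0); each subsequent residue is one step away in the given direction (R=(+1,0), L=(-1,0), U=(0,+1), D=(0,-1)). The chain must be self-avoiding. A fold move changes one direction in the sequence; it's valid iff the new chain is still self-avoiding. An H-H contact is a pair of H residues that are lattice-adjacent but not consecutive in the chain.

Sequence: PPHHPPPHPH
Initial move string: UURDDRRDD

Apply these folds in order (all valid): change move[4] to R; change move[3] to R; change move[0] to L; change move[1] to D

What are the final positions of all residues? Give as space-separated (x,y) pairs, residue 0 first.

Answer: (0,0) (-1,0) (-1,-1) (0,-1) (1,-1) (2,-1) (3,-1) (4,-1) (4,-2) (4,-3)

Derivation:
Initial moves: UURDDRRDD
Fold: move[4]->R => UURDRRRDD (positions: [(0, 0), (0, 1), (0, 2), (1, 2), (1, 1), (2, 1), (3, 1), (4, 1), (4, 0), (4, -1)])
Fold: move[3]->R => UURRRRRDD (positions: [(0, 0), (0, 1), (0, 2), (1, 2), (2, 2), (3, 2), (4, 2), (5, 2), (5, 1), (5, 0)])
Fold: move[0]->L => LURRRRRDD (positions: [(0, 0), (-1, 0), (-1, 1), (0, 1), (1, 1), (2, 1), (3, 1), (4, 1), (4, 0), (4, -1)])
Fold: move[1]->D => LDRRRRRDD (positions: [(0, 0), (-1, 0), (-1, -1), (0, -1), (1, -1), (2, -1), (3, -1), (4, -1), (4, -2), (4, -3)])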